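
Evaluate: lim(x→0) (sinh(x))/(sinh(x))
This is a 0/0 indeterminate form.

Apply L'Hôpital's rule: differentiate numerator and denominator separately.
  f(x) = sinh(x)   ⇒   f'(x) = cosh(x)
  g(x) = sinh(x)   ⇒   g'(x) = cosh(x)
  lim(x→0) f'(x)/g'(x) = lim(x→0) (cosh(x))/(cosh(x))
  = 1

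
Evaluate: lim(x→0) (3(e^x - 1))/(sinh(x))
This is a 0/0 indeterminate form.

Apply L'Hôpital's rule: differentiate numerator and denominator separately.
  f(x) = 3·e^(x) - 3   ⇒   f'(x) = 3·e^(x)
  g(x) = sinh(x)   ⇒   g'(x) = cosh(x)
  lim(x→0) f'(x)/g'(x) = lim(x→0) (3·e^(x))/(cosh(x))
  = 3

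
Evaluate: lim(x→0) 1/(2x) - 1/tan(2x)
This is an ∞-∞ indeterminate form.

Combine fractions or rationalize to convert ∞-∞ to 0/0 form:
  lim(x→0) 1/(2x) - 1/tan(2x) = 0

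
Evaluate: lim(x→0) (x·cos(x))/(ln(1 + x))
This is a 0/0 indeterminate form.

Apply L'Hôpital's rule: differentiate numerator and denominator separately.
  f(x) = x·cos(x)   ⇒   f'(x) = -x·sin(x) + cos(x)
  g(x) = ln(x + 1)   ⇒   g'(x) = 1/(x + 1)
  lim(x→0) f'(x)/g'(x) = lim(x→0) (-x·sin(x) + cos(x))/(1/(x + 1))
  = 1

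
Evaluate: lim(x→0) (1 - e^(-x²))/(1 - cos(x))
This is a 0/0 indeterminate form.

Apply L'Hôpital's rule: differentiate numerator and denominator separately.
  f(x) = 1 - e^(-x^2)   ⇒   f'(x) = 2·x·e^(-x^2)
  g(x) = 1 - cos(x)   ⇒   g'(x) = sin(x)
  lim(x→0) f'(x)/g'(x) = lim(x→0) (2·x·e^(-x^2))/(sin(x))
  = 2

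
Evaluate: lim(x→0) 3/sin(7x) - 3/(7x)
This is an ∞-∞ indeterminate form.

Combine fractions or rationalize to convert ∞-∞ to 0/0 form:
  lim(x→0) 3/sin(7x) - 3/(7x) = 0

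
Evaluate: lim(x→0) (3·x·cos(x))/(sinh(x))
This is a 0/0 indeterminate form.

Apply L'Hôpital's rule: differentiate numerator and denominator separately.
  f(x) = 3·x·cos(x)   ⇒   f'(x) = -3·x·sin(x) + 3·cos(x)
  g(x) = sinh(x)   ⇒   g'(x) = cosh(x)
  lim(x→0) f'(x)/g'(x) = lim(x→0) (-3·x·sin(x) + 3·cos(x))/(cosh(x))
  = 3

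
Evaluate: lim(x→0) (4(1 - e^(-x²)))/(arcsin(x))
This is a 0/0 indeterminate form.

Apply L'Hôpital's rule: differentiate numerator and denominator separately.
  f(x) = 4 - 4·e^(-x^2)   ⇒   f'(x) = 8·x·e^(-x^2)
  g(x) = asin(x)   ⇒   g'(x) = 1/sqrt(1 - x^2)
  lim(x→0) f'(x)/g'(x) = lim(x→0) (8·x·e^(-x^2))/(1/sqrt(1 - x^2))
  = 0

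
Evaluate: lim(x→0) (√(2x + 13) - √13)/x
This is a standard limit.

Factor or rationalize the expression:
  lim(x→0) (√(2x + 13) - √13)/x = sqrt(13)/13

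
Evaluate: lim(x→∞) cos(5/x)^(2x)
This is an exponential indeterminate form.

For exponential indeterminate forms, take the natural log:
  Let L = lim(x→∞) cos(5/x)^(2x)
  Then ln(L) = lim(x→∞) [exponent × ln(base)]
  Evaluate using L'Hôpital or standard limits, then exponentiate.
  L = 1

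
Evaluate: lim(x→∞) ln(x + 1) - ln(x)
This is an ∞-∞ indeterminate form.

Combine fractions or rationalize to convert ∞-∞ to 0/0 form:
  lim(x→∞) ln(x + 1) - ln(x) = 0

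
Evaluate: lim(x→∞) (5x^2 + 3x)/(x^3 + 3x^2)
This is an ∞/∞ indeterminate form.

Apply L'Hôpital's rule: differentiate numerator and denominator separately.
  f(x) = 5·x^2 + 3·x   ⇒   f'(x) = 10·x + 3
  g(x) = x^3 + 3·x^2   ⇒   g'(x) = 3·x^2 + 6·x
  lim(x→∞) f'(x)/g'(x) = lim(x→∞) (10·x + 3)/(3·x^2 + 6·x)
  = 0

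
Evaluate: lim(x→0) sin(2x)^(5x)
This is an exponential indeterminate form.

For exponential indeterminate forms, take the natural log:
  Let L = lim(x→0) sin(2x)^(5x)
  Then ln(L) = lim(x→0) [exponent × ln(base)]
  Evaluate using L'Hôpital or standard limits, then exponentiate.
  L = 1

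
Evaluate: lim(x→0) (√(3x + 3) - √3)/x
This is a standard limit.

Factor or rationalize the expression:
  lim(x→0) (√(3x + 3) - √3)/x = sqrt(3)/2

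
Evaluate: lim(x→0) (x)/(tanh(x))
This is a 0/0 indeterminate form.

Apply L'Hôpital's rule: differentiate numerator and denominator separately.
  f(x) = x   ⇒   f'(x) = 1
  g(x) = tanh(x)   ⇒   g'(x) = 1 - tanh(x)^2
  lim(x→0) f'(x)/g'(x) = lim(x→0) (1)/(1 - tanh(x)^2)
  = 1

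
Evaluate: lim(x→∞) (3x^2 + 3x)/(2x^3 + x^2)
This is an ∞/∞ indeterminate form.

Apply L'Hôpital's rule: differentiate numerator and denominator separately.
  f(x) = 3·x^2 + 3·x   ⇒   f'(x) = 6·x + 3
  g(x) = 2·x^3 + x^2   ⇒   g'(x) = 6·x^2 + 2·x
  lim(x→∞) f'(x)/g'(x) = lim(x→∞) (6·x + 3)/(6·x^2 + 2·x)
  = 0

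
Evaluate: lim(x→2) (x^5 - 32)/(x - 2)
This is a standard limit.

Factor or rationalize the expression:
  lim(x→2) (x^5 - 32)/(x - 2) = 80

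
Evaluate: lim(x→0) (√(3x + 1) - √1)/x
This is a standard limit.

Factor or rationalize the expression:
  lim(x→0) (√(3x + 1) - √1)/x = 3/2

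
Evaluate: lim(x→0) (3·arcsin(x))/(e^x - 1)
This is a 0/0 indeterminate form.

Apply L'Hôpital's rule: differentiate numerator and denominator separately.
  f(x) = 3·asin(x)   ⇒   f'(x) = 3/sqrt(1 - x^2)
  g(x) = e^(x) - 1   ⇒   g'(x) = e^(x)
  lim(x→0) f'(x)/g'(x) = lim(x→0) (3/sqrt(1 - x^2))/(e^(x))
  = 3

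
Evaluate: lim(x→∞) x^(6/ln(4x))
This is an exponential indeterminate form.

For exponential indeterminate forms, take the natural log:
  Let L = lim(x→∞) x^(6/ln(4x))
  Then ln(L) = lim(x→∞) [exponent × ln(base)]
  Evaluate using L'Hôpital or standard limits, then exponentiate.
  L = e^(6)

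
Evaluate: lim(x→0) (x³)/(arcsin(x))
This is a 0/0 indeterminate form.

Apply L'Hôpital's rule: differentiate numerator and denominator separately.
  f(x) = x^3   ⇒   f'(x) = 3·x^2
  g(x) = asin(x)   ⇒   g'(x) = 1/sqrt(1 - x^2)
  lim(x→0) f'(x)/g'(x) = lim(x→0) (3·x^2)/(1/sqrt(1 - x^2))
  = 0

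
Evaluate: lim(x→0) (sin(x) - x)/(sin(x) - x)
This is a 0/0 indeterminate form.

Apply L'Hôpital's rule: differentiate numerator and denominator separately.
  f(x) = -x + sin(x)   ⇒   f'(x) = cos(x) - 1
  g(x) = -x + sin(x)   ⇒   g'(x) = cos(x) - 1
  lim(x→0) f'(x)/g'(x) = lim(x→0) (cos(x) - 1)/(cos(x) - 1)
  = 1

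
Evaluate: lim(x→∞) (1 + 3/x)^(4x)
This is an exponential indeterminate form.

For exponential indeterminate forms, take the natural log:
  Let L = lim(x→∞) (1 + 3/x)^(4x)
  Then ln(L) = lim(x→∞) [exponent × ln(base)]
  Evaluate using L'Hôpital or standard limits, then exponentiate.
  L = e^(12)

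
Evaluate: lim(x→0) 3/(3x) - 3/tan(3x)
This is an ∞-∞ indeterminate form.

Combine fractions or rationalize to convert ∞-∞ to 0/0 form:
  lim(x→0) 3/(3x) - 3/tan(3x) = 0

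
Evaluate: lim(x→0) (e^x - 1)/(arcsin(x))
This is a 0/0 indeterminate form.

Apply L'Hôpital's rule: differentiate numerator and denominator separately.
  f(x) = e^(x) - 1   ⇒   f'(x) = e^(x)
  g(x) = asin(x)   ⇒   g'(x) = 1/sqrt(1 - x^2)
  lim(x→0) f'(x)/g'(x) = lim(x→0) (e^(x))/(1/sqrt(1 - x^2))
  = 1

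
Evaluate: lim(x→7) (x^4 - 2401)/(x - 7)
This is a standard limit.

Factor or rationalize the expression:
  lim(x→7) (x^4 - 2401)/(x - 7) = 1372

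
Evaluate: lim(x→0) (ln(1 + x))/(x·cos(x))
This is a 0/0 indeterminate form.

Apply L'Hôpital's rule: differentiate numerator and denominator separately.
  f(x) = ln(x + 1)   ⇒   f'(x) = 1/(x + 1)
  g(x) = x·cos(x)   ⇒   g'(x) = -x·sin(x) + cos(x)
  lim(x→0) f'(x)/g'(x) = lim(x→0) (1/(x + 1))/(-x·sin(x) + cos(x))
  = 1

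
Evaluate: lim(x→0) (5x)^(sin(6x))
This is an exponential indeterminate form.

For exponential indeterminate forms, take the natural log:
  Let L = lim(x→0) (5x)^(sin(6x))
  Then ln(L) = lim(x→0) [exponent × ln(base)]
  Evaluate using L'Hôpital or standard limits, then exponentiate.
  L = 1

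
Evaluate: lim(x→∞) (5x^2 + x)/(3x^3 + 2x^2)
This is an ∞/∞ indeterminate form.

Apply L'Hôpital's rule: differentiate numerator and denominator separately.
  f(x) = 5·x^2 + x   ⇒   f'(x) = 10·x + 1
  g(x) = 3·x^3 + 2·x^2   ⇒   g'(x) = 9·x^2 + 4·x
  lim(x→∞) f'(x)/g'(x) = lim(x→∞) (10·x + 1)/(9·x^2 + 4·x)
  = 0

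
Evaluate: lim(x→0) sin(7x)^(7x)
This is an exponential indeterminate form.

For exponential indeterminate forms, take the natural log:
  Let L = lim(x→0) sin(7x)^(7x)
  Then ln(L) = lim(x→0) [exponent × ln(base)]
  Evaluate using L'Hôpital or standard limits, then exponentiate.
  L = 1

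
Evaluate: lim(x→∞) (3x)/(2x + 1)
This is an ∞/∞ indeterminate form.

Apply L'Hôpital's rule: differentiate numerator and denominator separately.
  f(x) = 3·x   ⇒   f'(x) = 3
  g(x) = 2·x + 1   ⇒   g'(x) = 2
  lim(x→∞) f'(x)/g'(x) = lim(x→∞) (3)/(2)
  = 3/2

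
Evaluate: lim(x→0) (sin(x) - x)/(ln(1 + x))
This is a 0/0 indeterminate form.

Apply L'Hôpital's rule: differentiate numerator and denominator separately.
  f(x) = -x + sin(x)   ⇒   f'(x) = cos(x) - 1
  g(x) = ln(x + 1)   ⇒   g'(x) = 1/(x + 1)
  lim(x→0) f'(x)/g'(x) = lim(x→0) (cos(x) - 1)/(1/(x + 1))
  = 0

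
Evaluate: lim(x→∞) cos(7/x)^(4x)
This is an exponential indeterminate form.

For exponential indeterminate forms, take the natural log:
  Let L = lim(x→∞) cos(7/x)^(4x)
  Then ln(L) = lim(x→∞) [exponent × ln(base)]
  Evaluate using L'Hôpital or standard limits, then exponentiate.
  L = 1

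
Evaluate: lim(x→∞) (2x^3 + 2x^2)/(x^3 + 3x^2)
This is an ∞/∞ indeterminate form.

Apply L'Hôpital's rule: differentiate numerator and denominator separately.
  f(x) = 2·x^3 + 2·x^2   ⇒   f'(x) = 6·x^2 + 4·x
  g(x) = x^3 + 3·x^2   ⇒   g'(x) = 3·x^2 + 6·x
  lim(x→∞) f'(x)/g'(x) = lim(x→∞) (6·x^2 + 4·x)/(3·x^2 + 6·x)
  = 2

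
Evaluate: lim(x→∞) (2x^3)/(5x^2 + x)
This is an ∞/∞ indeterminate form.

Apply L'Hôpital's rule: differentiate numerator and denominator separately.
  f(x) = 2·x^3   ⇒   f'(x) = 6·x^2
  g(x) = 5·x^2 + x   ⇒   g'(x) = 10·x + 1
  lim(x→∞) f'(x)/g'(x) = lim(x→∞) (6·x^2)/(10·x + 1)
  = ∞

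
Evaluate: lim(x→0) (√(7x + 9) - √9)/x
This is a standard limit.

Factor or rationalize the expression:
  lim(x→0) (√(7x + 9) - √9)/x = 7/6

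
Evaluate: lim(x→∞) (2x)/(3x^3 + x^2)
This is an ∞/∞ indeterminate form.

Apply L'Hôpital's rule: differentiate numerator and denominator separately.
  f(x) = 2·x   ⇒   f'(x) = 2
  g(x) = 3·x^3 + x^2   ⇒   g'(x) = 9·x^2 + 2·x
  lim(x→∞) f'(x)/g'(x) = lim(x→∞) (2)/(9·x^2 + 2·x)
  = 0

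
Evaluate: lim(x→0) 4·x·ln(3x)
This is a 0·∞ indeterminate form.

Rewrite 0·∞ as a quotient (0/0 or ∞/∞ form), then apply L'Hôpital's rule:
  lim(x→0) 4·x·ln(3x) = 0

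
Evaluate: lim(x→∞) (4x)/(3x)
This is an ∞/∞ indeterminate form.

Apply L'Hôpital's rule: differentiate numerator and denominator separately.
  f(x) = 4·x   ⇒   f'(x) = 4
  g(x) = 3·x   ⇒   g'(x) = 3
  lim(x→∞) f'(x)/g'(x) = lim(x→∞) (4)/(3)
  = 4/3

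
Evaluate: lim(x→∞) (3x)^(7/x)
This is an exponential indeterminate form.

For exponential indeterminate forms, take the natural log:
  Let L = lim(x→∞) (3x)^(7/x)
  Then ln(L) = lim(x→∞) [exponent × ln(base)]
  Evaluate using L'Hôpital or standard limits, then exponentiate.
  L = 1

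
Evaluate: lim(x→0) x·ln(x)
This is a 0·∞ indeterminate form.

Rewrite 0·∞ as a quotient (0/0 or ∞/∞ form), then apply L'Hôpital's rule:
  lim(x→0) x·ln(x) = 0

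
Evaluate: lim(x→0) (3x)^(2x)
This is an exponential indeterminate form.

For exponential indeterminate forms, take the natural log:
  Let L = lim(x→0) (3x)^(2x)
  Then ln(L) = lim(x→0) [exponent × ln(base)]
  Evaluate using L'Hôpital or standard limits, then exponentiate.
  L = 1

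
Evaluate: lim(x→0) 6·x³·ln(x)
This is a 0·∞ indeterminate form.

Rewrite 0·∞ as a quotient (0/0 or ∞/∞ form), then apply L'Hôpital's rule:
  lim(x→0) 6·x³·ln(x) = 0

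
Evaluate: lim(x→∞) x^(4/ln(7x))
This is an exponential indeterminate form.

For exponential indeterminate forms, take the natural log:
  Let L = lim(x→∞) x^(4/ln(7x))
  Then ln(L) = lim(x→∞) [exponent × ln(base)]
  Evaluate using L'Hôpital or standard limits, then exponentiate.
  L = e^(4)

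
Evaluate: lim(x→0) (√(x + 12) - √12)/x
This is a standard limit.

Factor or rationalize the expression:
  lim(x→0) (√(x + 12) - √12)/x = sqrt(3)/12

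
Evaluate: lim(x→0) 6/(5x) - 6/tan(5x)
This is an ∞-∞ indeterminate form.

Combine fractions or rationalize to convert ∞-∞ to 0/0 form:
  lim(x→0) 6/(5x) - 6/tan(5x) = 0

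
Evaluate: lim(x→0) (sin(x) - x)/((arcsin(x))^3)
This is a 0/0 indeterminate form.

Apply L'Hôpital's rule: differentiate numerator and denominator separately.
  f(x) = -x + sin(x)   ⇒   f'(x) = cos(x) - 1
  g(x) = asin(x)^3   ⇒   g'(x) = 3·asin(x)^2/sqrt(1 - x^2)
  lim(x→0) f'(x)/g'(x) = lim(x→0) (cos(x) - 1)/(3·asin(x)^2/sqrt(1 - x^2))
  = -1/6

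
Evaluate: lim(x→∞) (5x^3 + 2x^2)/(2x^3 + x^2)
This is an ∞/∞ indeterminate form.

Apply L'Hôpital's rule: differentiate numerator and denominator separately.
  f(x) = 5·x^3 + 2·x^2   ⇒   f'(x) = 15·x^2 + 4·x
  g(x) = 2·x^3 + x^2   ⇒   g'(x) = 6·x^2 + 2·x
  lim(x→∞) f'(x)/g'(x) = lim(x→∞) (15·x^2 + 4·x)/(6·x^2 + 2·x)
  = 5/2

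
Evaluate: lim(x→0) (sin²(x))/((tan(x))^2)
This is a 0/0 indeterminate form.

Apply L'Hôpital's rule: differentiate numerator and denominator separately.
  f(x) = sin(x)^2   ⇒   f'(x) = 2·sin(x)·cos(x)
  g(x) = tan(x)^2   ⇒   g'(x) = (2·tan(x)^2 + 2)·tan(x)
  lim(x→0) f'(x)/g'(x) = lim(x→0) (2·sin(x)·cos(x))/((2·tan(x)^2 + 2)·tan(x))
  = 1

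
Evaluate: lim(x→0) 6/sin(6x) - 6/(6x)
This is an ∞-∞ indeterminate form.

Combine fractions or rationalize to convert ∞-∞ to 0/0 form:
  lim(x→0) 6/sin(6x) - 6/(6x) = 0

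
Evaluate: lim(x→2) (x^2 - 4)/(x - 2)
This is a standard limit.

Factor or rationalize the expression:
  lim(x→2) (x^2 - 4)/(x - 2) = 4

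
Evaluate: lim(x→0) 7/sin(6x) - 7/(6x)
This is an ∞-∞ indeterminate form.

Combine fractions or rationalize to convert ∞-∞ to 0/0 form:
  lim(x→0) 7/sin(6x) - 7/(6x) = 0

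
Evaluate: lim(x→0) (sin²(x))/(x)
This is a 0/0 indeterminate form.

Apply L'Hôpital's rule: differentiate numerator and denominator separately.
  f(x) = sin(x)^2   ⇒   f'(x) = 2·sin(x)·cos(x)
  g(x) = x   ⇒   g'(x) = 1
  lim(x→0) f'(x)/g'(x) = lim(x→0) (2·sin(x)·cos(x))/(1)
  = 0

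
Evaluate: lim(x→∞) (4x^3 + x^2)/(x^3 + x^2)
This is an ∞/∞ indeterminate form.

Apply L'Hôpital's rule: differentiate numerator and denominator separately.
  f(x) = 4·x^3 + x^2   ⇒   f'(x) = 12·x^2 + 2·x
  g(x) = x^3 + x^2   ⇒   g'(x) = 3·x^2 + 2·x
  lim(x→∞) f'(x)/g'(x) = lim(x→∞) (12·x^2 + 2·x)/(3·x^2 + 2·x)
  = 4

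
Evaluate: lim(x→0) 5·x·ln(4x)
This is a 0·∞ indeterminate form.

Rewrite 0·∞ as a quotient (0/0 or ∞/∞ form), then apply L'Hôpital's rule:
  lim(x→0) 5·x·ln(4x) = 0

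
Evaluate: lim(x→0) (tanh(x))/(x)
This is a 0/0 indeterminate form.

Apply L'Hôpital's rule: differentiate numerator and denominator separately.
  f(x) = tanh(x)   ⇒   f'(x) = 1 - tanh(x)^2
  g(x) = x   ⇒   g'(x) = 1
  lim(x→0) f'(x)/g'(x) = lim(x→0) (1 - tanh(x)^2)/(1)
  = 1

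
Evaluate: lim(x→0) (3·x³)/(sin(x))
This is a 0/0 indeterminate form.

Apply L'Hôpital's rule: differentiate numerator and denominator separately.
  f(x) = 3·x^3   ⇒   f'(x) = 9·x^2
  g(x) = sin(x)   ⇒   g'(x) = cos(x)
  lim(x→0) f'(x)/g'(x) = lim(x→0) (9·x^2)/(cos(x))
  = 0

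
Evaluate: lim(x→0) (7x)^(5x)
This is an exponential indeterminate form.

For exponential indeterminate forms, take the natural log:
  Let L = lim(x→0) (7x)^(5x)
  Then ln(L) = lim(x→0) [exponent × ln(base)]
  Evaluate using L'Hôpital or standard limits, then exponentiate.
  L = 1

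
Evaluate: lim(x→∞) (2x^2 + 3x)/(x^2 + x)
This is an ∞/∞ indeterminate form.

Apply L'Hôpital's rule: differentiate numerator and denominator separately.
  f(x) = 2·x^2 + 3·x   ⇒   f'(x) = 4·x + 3
  g(x) = x^2 + x   ⇒   g'(x) = 2·x + 1
  lim(x→∞) f'(x)/g'(x) = lim(x→∞) (4·x + 3)/(2·x + 1)
  = 2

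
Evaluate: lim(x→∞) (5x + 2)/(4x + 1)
This is an ∞/∞ indeterminate form.

Apply L'Hôpital's rule: differentiate numerator and denominator separately.
  f(x) = 5·x + 2   ⇒   f'(x) = 5
  g(x) = 4·x + 1   ⇒   g'(x) = 4
  lim(x→∞) f'(x)/g'(x) = lim(x→∞) (5)/(4)
  = 5/4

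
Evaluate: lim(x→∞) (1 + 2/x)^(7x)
This is an exponential indeterminate form.

For exponential indeterminate forms, take the natural log:
  Let L = lim(x→∞) (1 + 2/x)^(7x)
  Then ln(L) = lim(x→∞) [exponent × ln(base)]
  Evaluate using L'Hôpital or standard limits, then exponentiate.
  L = e^(14)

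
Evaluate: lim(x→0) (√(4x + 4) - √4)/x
This is a standard limit.

Factor or rationalize the expression:
  lim(x→0) (√(4x + 4) - √4)/x = 1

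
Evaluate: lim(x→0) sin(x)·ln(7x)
This is a 0·∞ indeterminate form.

Rewrite 0·∞ as a quotient (0/0 or ∞/∞ form), then apply L'Hôpital's rule:
  lim(x→0) sin(x)·ln(7x) = 0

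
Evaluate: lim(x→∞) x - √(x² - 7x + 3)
This is an ∞-∞ indeterminate form.

Combine fractions or rationalize to convert ∞-∞ to 0/0 form:
  lim(x→∞) x - √(x² - 7x + 3) = 7/2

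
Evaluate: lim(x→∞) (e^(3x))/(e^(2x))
This is an ∞/∞ indeterminate form.

Apply L'Hôpital's rule: differentiate numerator and denominator separately.
  f(x) = e^(3·x)   ⇒   f'(x) = 3·e^(3·x)
  g(x) = e^(2·x)   ⇒   g'(x) = 2·e^(2·x)
  lim(x→∞) f'(x)/g'(x) = lim(x→∞) (3·e^(3·x))/(2·e^(2·x))
  = ∞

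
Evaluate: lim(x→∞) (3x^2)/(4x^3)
This is an ∞/∞ indeterminate form.

Apply L'Hôpital's rule: differentiate numerator and denominator separately.
  f(x) = 3·x^2   ⇒   f'(x) = 6·x
  g(x) = 4·x^3   ⇒   g'(x) = 12·x^2
  lim(x→∞) f'(x)/g'(x) = lim(x→∞) (6·x)/(12·x^2)
  = 0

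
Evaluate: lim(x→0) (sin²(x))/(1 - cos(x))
This is a 0/0 indeterminate form.

Apply L'Hôpital's rule: differentiate numerator and denominator separately.
  f(x) = sin(x)^2   ⇒   f'(x) = 2·sin(x)·cos(x)
  g(x) = 1 - cos(x)   ⇒   g'(x) = sin(x)
  lim(x→0) f'(x)/g'(x) = lim(x→0) (2·sin(x)·cos(x))/(sin(x))
  = 2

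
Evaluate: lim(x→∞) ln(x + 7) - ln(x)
This is an ∞-∞ indeterminate form.

Combine fractions or rationalize to convert ∞-∞ to 0/0 form:
  lim(x→∞) ln(x + 7) - ln(x) = 0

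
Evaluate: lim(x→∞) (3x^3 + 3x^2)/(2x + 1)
This is an ∞/∞ indeterminate form.

Apply L'Hôpital's rule: differentiate numerator and denominator separately.
  f(x) = 3·x^3 + 3·x^2   ⇒   f'(x) = 9·x^2 + 6·x
  g(x) = 2·x + 1   ⇒   g'(x) = 2
  lim(x→∞) f'(x)/g'(x) = lim(x→∞) (9·x^2 + 6·x)/(2)
  = ∞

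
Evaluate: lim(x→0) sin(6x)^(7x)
This is an exponential indeterminate form.

For exponential indeterminate forms, take the natural log:
  Let L = lim(x→0) sin(6x)^(7x)
  Then ln(L) = lim(x→0) [exponent × ln(base)]
  Evaluate using L'Hôpital or standard limits, then exponentiate.
  L = 1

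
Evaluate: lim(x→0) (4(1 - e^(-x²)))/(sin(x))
This is a 0/0 indeterminate form.

Apply L'Hôpital's rule: differentiate numerator and denominator separately.
  f(x) = 4 - 4·e^(-x^2)   ⇒   f'(x) = 8·x·e^(-x^2)
  g(x) = sin(x)   ⇒   g'(x) = cos(x)
  lim(x→0) f'(x)/g'(x) = lim(x→0) (8·x·e^(-x^2))/(cos(x))
  = 0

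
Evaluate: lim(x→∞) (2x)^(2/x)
This is an exponential indeterminate form.

For exponential indeterminate forms, take the natural log:
  Let L = lim(x→∞) (2x)^(2/x)
  Then ln(L) = lim(x→∞) [exponent × ln(base)]
  Evaluate using L'Hôpital or standard limits, then exponentiate.
  L = 1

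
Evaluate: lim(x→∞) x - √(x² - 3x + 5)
This is an ∞-∞ indeterminate form.

Combine fractions or rationalize to convert ∞-∞ to 0/0 form:
  lim(x→∞) x - √(x² - 3x + 5) = 3/2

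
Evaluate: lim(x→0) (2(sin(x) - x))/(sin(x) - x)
This is a 0/0 indeterminate form.

Apply L'Hôpital's rule: differentiate numerator and denominator separately.
  f(x) = -2·x + 2·sin(x)   ⇒   f'(x) = 2·cos(x) - 2
  g(x) = -x + sin(x)   ⇒   g'(x) = cos(x) - 1
  lim(x→0) f'(x)/g'(x) = lim(x→0) (2·cos(x) - 2)/(cos(x) - 1)
  = 2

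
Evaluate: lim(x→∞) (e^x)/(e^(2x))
This is an ∞/∞ indeterminate form.

Apply L'Hôpital's rule: differentiate numerator and denominator separately.
  f(x) = e^(x)   ⇒   f'(x) = e^(x)
  g(x) = e^(2·x)   ⇒   g'(x) = 2·e^(2·x)
  lim(x→∞) f'(x)/g'(x) = lim(x→∞) (e^(x))/(2·e^(2·x))
  = 0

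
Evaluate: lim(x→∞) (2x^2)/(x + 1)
This is an ∞/∞ indeterminate form.

Apply L'Hôpital's rule: differentiate numerator and denominator separately.
  f(x) = 2·x^2   ⇒   f'(x) = 4·x
  g(x) = x + 1   ⇒   g'(x) = 1
  lim(x→∞) f'(x)/g'(x) = lim(x→∞) (4·x)/(1)
  = ∞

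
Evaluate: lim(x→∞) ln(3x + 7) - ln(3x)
This is an ∞-∞ indeterminate form.

Combine fractions or rationalize to convert ∞-∞ to 0/0 form:
  lim(x→∞) ln(3x + 7) - ln(3x) = 0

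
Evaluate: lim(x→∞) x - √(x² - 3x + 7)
This is an ∞-∞ indeterminate form.

Combine fractions or rationalize to convert ∞-∞ to 0/0 form:
  lim(x→∞) x - √(x² - 3x + 7) = 3/2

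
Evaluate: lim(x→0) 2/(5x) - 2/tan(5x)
This is an ∞-∞ indeterminate form.

Combine fractions or rationalize to convert ∞-∞ to 0/0 form:
  lim(x→0) 2/(5x) - 2/tan(5x) = 0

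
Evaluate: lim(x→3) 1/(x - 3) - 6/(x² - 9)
This is an ∞-∞ indeterminate form.

Combine fractions or rationalize to convert ∞-∞ to 0/0 form:
  lim(x→3) 1/(x - 3) - 6/(x² - 9) = 1/6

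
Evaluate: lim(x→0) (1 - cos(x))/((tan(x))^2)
This is a 0/0 indeterminate form.

Apply L'Hôpital's rule: differentiate numerator and denominator separately.
  f(x) = 1 - cos(x)   ⇒   f'(x) = sin(x)
  g(x) = tan(x)^2   ⇒   g'(x) = (2·tan(x)^2 + 2)·tan(x)
  lim(x→0) f'(x)/g'(x) = lim(x→0) (sin(x))/((2·tan(x)^2 + 2)·tan(x))
  = 1/2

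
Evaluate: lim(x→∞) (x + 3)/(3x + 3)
This is an ∞/∞ indeterminate form.

Apply L'Hôpital's rule: differentiate numerator and denominator separately.
  f(x) = x + 3   ⇒   f'(x) = 1
  g(x) = 3·x + 3   ⇒   g'(x) = 3
  lim(x→∞) f'(x)/g'(x) = lim(x→∞) (1)/(3)
  = 1/3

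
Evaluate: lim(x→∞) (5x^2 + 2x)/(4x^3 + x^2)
This is an ∞/∞ indeterminate form.

Apply L'Hôpital's rule: differentiate numerator and denominator separately.
  f(x) = 5·x^2 + 2·x   ⇒   f'(x) = 10·x + 2
  g(x) = 4·x^3 + x^2   ⇒   g'(x) = 12·x^2 + 2·x
  lim(x→∞) f'(x)/g'(x) = lim(x→∞) (10·x + 2)/(12·x^2 + 2·x)
  = 0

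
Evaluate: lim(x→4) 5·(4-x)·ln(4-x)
This is a 0·∞ indeterminate form.

Rewrite 0·∞ as a quotient (0/0 or ∞/∞ form), then apply L'Hôpital's rule:
  lim(x→4) 5·(4-x)·ln(4-x) = 0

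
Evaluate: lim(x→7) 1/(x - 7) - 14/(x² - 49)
This is an ∞-∞ indeterminate form.

Combine fractions or rationalize to convert ∞-∞ to 0/0 form:
  lim(x→7) 1/(x - 7) - 14/(x² - 49) = 1/14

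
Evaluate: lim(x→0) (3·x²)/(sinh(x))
This is a 0/0 indeterminate form.

Apply L'Hôpital's rule: differentiate numerator and denominator separately.
  f(x) = 3·x^2   ⇒   f'(x) = 6·x
  g(x) = sinh(x)   ⇒   g'(x) = cosh(x)
  lim(x→0) f'(x)/g'(x) = lim(x→0) (6·x)/(cosh(x))
  = 0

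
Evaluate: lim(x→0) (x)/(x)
This is a 0/0 indeterminate form.

Apply L'Hôpital's rule: differentiate numerator and denominator separately.
  f(x) = x   ⇒   f'(x) = 1
  g(x) = x   ⇒   g'(x) = 1
  lim(x→0) f'(x)/g'(x) = lim(x→0) (1)/(1)
  = 1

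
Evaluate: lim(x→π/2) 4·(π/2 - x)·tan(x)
This is a 0·∞ indeterminate form.

Rewrite 0·∞ as a quotient (0/0 or ∞/∞ form), then apply L'Hôpital's rule:
  lim(x→π/2) 4·(π/2 - x)·tan(x) = 4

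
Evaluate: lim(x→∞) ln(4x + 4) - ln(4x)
This is an ∞-∞ indeterminate form.

Combine fractions or rationalize to convert ∞-∞ to 0/0 form:
  lim(x→∞) ln(4x + 4) - ln(4x) = 0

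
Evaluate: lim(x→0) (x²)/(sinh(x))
This is a 0/0 indeterminate form.

Apply L'Hôpital's rule: differentiate numerator and denominator separately.
  f(x) = x^2   ⇒   f'(x) = 2·x
  g(x) = sinh(x)   ⇒   g'(x) = cosh(x)
  lim(x→0) f'(x)/g'(x) = lim(x→0) (2·x)/(cosh(x))
  = 0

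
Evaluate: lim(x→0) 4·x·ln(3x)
This is a 0·∞ indeterminate form.

Rewrite 0·∞ as a quotient (0/0 or ∞/∞ form), then apply L'Hôpital's rule:
  lim(x→0) 4·x·ln(3x) = 0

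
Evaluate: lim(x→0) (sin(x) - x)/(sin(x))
This is a 0/0 indeterminate form.

Apply L'Hôpital's rule: differentiate numerator and denominator separately.
  f(x) = -x + sin(x)   ⇒   f'(x) = cos(x) - 1
  g(x) = sin(x)   ⇒   g'(x) = cos(x)
  lim(x→0) f'(x)/g'(x) = lim(x→0) (cos(x) - 1)/(cos(x))
  = 0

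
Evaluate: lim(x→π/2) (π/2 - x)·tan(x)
This is a 0·∞ indeterminate form.

Rewrite 0·∞ as a quotient (0/0 or ∞/∞ form), then apply L'Hôpital's rule:
  lim(x→π/2) (π/2 - x)·tan(x) = 1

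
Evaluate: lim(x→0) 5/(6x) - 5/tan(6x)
This is an ∞-∞ indeterminate form.

Combine fractions or rationalize to convert ∞-∞ to 0/0 form:
  lim(x→0) 5/(6x) - 5/tan(6x) = 0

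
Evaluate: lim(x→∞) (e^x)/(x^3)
This is an ∞/∞ indeterminate form.

Apply L'Hôpital's rule: differentiate numerator and denominator separately.
  f(x) = e^(x)   ⇒   f'(x) = e^(x)
  g(x) = x^3   ⇒   g'(x) = 3·x^2
  lim(x→∞) f'(x)/g'(x) = lim(x→∞) (e^(x))/(3·x^2)
  = ∞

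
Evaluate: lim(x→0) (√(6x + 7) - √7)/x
This is a standard limit.

Factor or rationalize the expression:
  lim(x→0) (√(6x + 7) - √7)/x = 3·sqrt(7)/7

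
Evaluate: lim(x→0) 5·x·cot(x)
This is a 0·∞ indeterminate form.

Rewrite 0·∞ as a quotient (0/0 or ∞/∞ form), then apply L'Hôpital's rule:
  lim(x→0) 5·x·cot(x) = 5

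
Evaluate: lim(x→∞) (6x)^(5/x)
This is an exponential indeterminate form.

For exponential indeterminate forms, take the natural log:
  Let L = lim(x→∞) (6x)^(5/x)
  Then ln(L) = lim(x→∞) [exponent × ln(base)]
  Evaluate using L'Hôpital or standard limits, then exponentiate.
  L = 1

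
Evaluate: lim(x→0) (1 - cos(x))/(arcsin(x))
This is a 0/0 indeterminate form.

Apply L'Hôpital's rule: differentiate numerator and denominator separately.
  f(x) = 1 - cos(x)   ⇒   f'(x) = sin(x)
  g(x) = asin(x)   ⇒   g'(x) = 1/sqrt(1 - x^2)
  lim(x→0) f'(x)/g'(x) = lim(x→0) (sin(x))/(1/sqrt(1 - x^2))
  = 0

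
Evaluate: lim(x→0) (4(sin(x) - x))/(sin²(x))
This is a 0/0 indeterminate form.

Apply L'Hôpital's rule: differentiate numerator and denominator separately.
  f(x) = -4·x + 4·sin(x)   ⇒   f'(x) = 4·cos(x) - 4
  g(x) = sin(x)^2   ⇒   g'(x) = 2·sin(x)·cos(x)
  lim(x→0) f'(x)/g'(x) = lim(x→0) (4·cos(x) - 4)/(2·sin(x)·cos(x))
  = 0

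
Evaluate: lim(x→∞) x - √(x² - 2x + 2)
This is an ∞-∞ indeterminate form.

Combine fractions or rationalize to convert ∞-∞ to 0/0 form:
  lim(x→∞) x - √(x² - 2x + 2) = 1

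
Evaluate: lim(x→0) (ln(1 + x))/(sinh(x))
This is a 0/0 indeterminate form.

Apply L'Hôpital's rule: differentiate numerator and denominator separately.
  f(x) = ln(x + 1)   ⇒   f'(x) = 1/(x + 1)
  g(x) = sinh(x)   ⇒   g'(x) = cosh(x)
  lim(x→0) f'(x)/g'(x) = lim(x→0) (1/(x + 1))/(cosh(x))
  = 1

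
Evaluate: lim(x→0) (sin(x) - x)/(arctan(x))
This is a 0/0 indeterminate form.

Apply L'Hôpital's rule: differentiate numerator and denominator separately.
  f(x) = -x + sin(x)   ⇒   f'(x) = cos(x) - 1
  g(x) = atan(x)   ⇒   g'(x) = 1/(x^2 + 1)
  lim(x→0) f'(x)/g'(x) = lim(x→0) (cos(x) - 1)/(1/(x^2 + 1))
  = 0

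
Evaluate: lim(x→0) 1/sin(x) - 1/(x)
This is an ∞-∞ indeterminate form.

Combine fractions or rationalize to convert ∞-∞ to 0/0 form:
  lim(x→0) 1/sin(x) - 1/(x) = 0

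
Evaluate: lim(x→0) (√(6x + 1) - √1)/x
This is a standard limit.

Factor or rationalize the expression:
  lim(x→0) (√(6x + 1) - √1)/x = 3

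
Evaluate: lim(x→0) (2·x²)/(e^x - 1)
This is a 0/0 indeterminate form.

Apply L'Hôpital's rule: differentiate numerator and denominator separately.
  f(x) = 2·x^2   ⇒   f'(x) = 4·x
  g(x) = e^(x) - 1   ⇒   g'(x) = e^(x)
  lim(x→0) f'(x)/g'(x) = lim(x→0) (4·x)/(e^(x))
  = 0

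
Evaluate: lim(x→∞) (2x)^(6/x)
This is an exponential indeterminate form.

For exponential indeterminate forms, take the natural log:
  Let L = lim(x→∞) (2x)^(6/x)
  Then ln(L) = lim(x→∞) [exponent × ln(base)]
  Evaluate using L'Hôpital or standard limits, then exponentiate.
  L = 1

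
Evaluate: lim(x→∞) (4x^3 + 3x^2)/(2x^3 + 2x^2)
This is an ∞/∞ indeterminate form.

Apply L'Hôpital's rule: differentiate numerator and denominator separately.
  f(x) = 4·x^3 + 3·x^2   ⇒   f'(x) = 12·x^2 + 6·x
  g(x) = 2·x^3 + 2·x^2   ⇒   g'(x) = 6·x^2 + 4·x
  lim(x→∞) f'(x)/g'(x) = lim(x→∞) (12·x^2 + 6·x)/(6·x^2 + 4·x)
  = 2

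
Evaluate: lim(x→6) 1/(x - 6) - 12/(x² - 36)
This is an ∞-∞ indeterminate form.

Combine fractions or rationalize to convert ∞-∞ to 0/0 form:
  lim(x→6) 1/(x - 6) - 12/(x² - 36) = 1/12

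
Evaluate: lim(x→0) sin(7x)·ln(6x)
This is a 0·∞ indeterminate form.

Rewrite 0·∞ as a quotient (0/0 or ∞/∞ form), then apply L'Hôpital's rule:
  lim(x→0) sin(7x)·ln(6x) = 0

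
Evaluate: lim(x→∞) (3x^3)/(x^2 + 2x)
This is an ∞/∞ indeterminate form.

Apply L'Hôpital's rule: differentiate numerator and denominator separately.
  f(x) = 3·x^3   ⇒   f'(x) = 9·x^2
  g(x) = x^2 + 2·x   ⇒   g'(x) = 2·x + 2
  lim(x→∞) f'(x)/g'(x) = lim(x→∞) (9·x^2)/(2·x + 2)
  = ∞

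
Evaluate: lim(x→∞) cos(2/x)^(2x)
This is an exponential indeterminate form.

For exponential indeterminate forms, take the natural log:
  Let L = lim(x→∞) cos(2/x)^(2x)
  Then ln(L) = lim(x→∞) [exponent × ln(base)]
  Evaluate using L'Hôpital or standard limits, then exponentiate.
  L = 1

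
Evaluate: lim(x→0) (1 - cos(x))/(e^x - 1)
This is a 0/0 indeterminate form.

Apply L'Hôpital's rule: differentiate numerator and denominator separately.
  f(x) = 1 - cos(x)   ⇒   f'(x) = sin(x)
  g(x) = e^(x) - 1   ⇒   g'(x) = e^(x)
  lim(x→0) f'(x)/g'(x) = lim(x→0) (sin(x))/(e^(x))
  = 0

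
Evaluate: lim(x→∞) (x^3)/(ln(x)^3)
This is an ∞/∞ indeterminate form.

Apply L'Hôpital's rule: differentiate numerator and denominator separately.
  f(x) = x^3   ⇒   f'(x) = 3·x^2
  g(x) = ln(x)^3   ⇒   g'(x) = 3·ln(x)^2/x
  lim(x→∞) f'(x)/g'(x) = lim(x→∞) (3·x^2)/(3·ln(x)^2/x)
  = ∞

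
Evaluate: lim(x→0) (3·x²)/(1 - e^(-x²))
This is a 0/0 indeterminate form.

Apply L'Hôpital's rule: differentiate numerator and denominator separately.
  f(x) = 3·x^2   ⇒   f'(x) = 6·x
  g(x) = 1 - e^(-x^2)   ⇒   g'(x) = 2·x·e^(-x^2)
  lim(x→0) f'(x)/g'(x) = lim(x→0) (6·x)/(2·x·e^(-x^2))
  = 3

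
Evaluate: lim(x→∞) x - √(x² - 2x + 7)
This is an ∞-∞ indeterminate form.

Combine fractions or rationalize to convert ∞-∞ to 0/0 form:
  lim(x→∞) x - √(x² - 2x + 7) = 1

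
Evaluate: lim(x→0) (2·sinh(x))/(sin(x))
This is a 0/0 indeterminate form.

Apply L'Hôpital's rule: differentiate numerator and denominator separately.
  f(x) = 2·sinh(x)   ⇒   f'(x) = 2·cosh(x)
  g(x) = sin(x)   ⇒   g'(x) = cos(x)
  lim(x→0) f'(x)/g'(x) = lim(x→0) (2·cosh(x))/(cos(x))
  = 2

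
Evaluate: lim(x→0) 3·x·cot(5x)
This is a 0·∞ indeterminate form.

Rewrite 0·∞ as a quotient (0/0 or ∞/∞ form), then apply L'Hôpital's rule:
  lim(x→0) 3·x·cot(5x) = 3/5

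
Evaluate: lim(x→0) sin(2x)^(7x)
This is an exponential indeterminate form.

For exponential indeterminate forms, take the natural log:
  Let L = lim(x→0) sin(2x)^(7x)
  Then ln(L) = lim(x→0) [exponent × ln(base)]
  Evaluate using L'Hôpital or standard limits, then exponentiate.
  L = 1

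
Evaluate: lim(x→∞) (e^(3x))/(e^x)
This is an ∞/∞ indeterminate form.

Apply L'Hôpital's rule: differentiate numerator and denominator separately.
  f(x) = e^(3·x)   ⇒   f'(x) = 3·e^(3·x)
  g(x) = e^(x)   ⇒   g'(x) = e^(x)
  lim(x→∞) f'(x)/g'(x) = lim(x→∞) (3·e^(3·x))/(e^(x))
  = ∞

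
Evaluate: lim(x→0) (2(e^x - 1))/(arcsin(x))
This is a 0/0 indeterminate form.

Apply L'Hôpital's rule: differentiate numerator and denominator separately.
  f(x) = 2·e^(x) - 2   ⇒   f'(x) = 2·e^(x)
  g(x) = asin(x)   ⇒   g'(x) = 1/sqrt(1 - x^2)
  lim(x→0) f'(x)/g'(x) = lim(x→0) (2·e^(x))/(1/sqrt(1 - x^2))
  = 2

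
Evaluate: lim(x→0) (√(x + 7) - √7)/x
This is a standard limit.

Factor or rationalize the expression:
  lim(x→0) (√(x + 7) - √7)/x = sqrt(7)/14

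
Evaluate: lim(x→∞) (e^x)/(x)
This is an ∞/∞ indeterminate form.

Apply L'Hôpital's rule: differentiate numerator and denominator separately.
  f(x) = e^(x)   ⇒   f'(x) = e^(x)
  g(x) = x   ⇒   g'(x) = 1
  lim(x→∞) f'(x)/g'(x) = lim(x→∞) (e^(x))/(1)
  = ∞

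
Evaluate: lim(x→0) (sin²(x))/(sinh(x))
This is a 0/0 indeterminate form.

Apply L'Hôpital's rule: differentiate numerator and denominator separately.
  f(x) = sin(x)^2   ⇒   f'(x) = 2·sin(x)·cos(x)
  g(x) = sinh(x)   ⇒   g'(x) = cosh(x)
  lim(x→0) f'(x)/g'(x) = lim(x→0) (2·sin(x)·cos(x))/(cosh(x))
  = 0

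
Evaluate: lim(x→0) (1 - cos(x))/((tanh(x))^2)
This is a 0/0 indeterminate form.

Apply L'Hôpital's rule: differentiate numerator and denominator separately.
  f(x) = 1 - cos(x)   ⇒   f'(x) = sin(x)
  g(x) = tanh(x)^2   ⇒   g'(x) = (2 - 2·tanh(x)^2)·tanh(x)
  lim(x→0) f'(x)/g'(x) = lim(x→0) (sin(x))/((2 - 2·tanh(x)^2)·tanh(x))
  = 1/2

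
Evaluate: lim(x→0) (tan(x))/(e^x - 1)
This is a 0/0 indeterminate form.

Apply L'Hôpital's rule: differentiate numerator and denominator separately.
  f(x) = tan(x)   ⇒   f'(x) = tan(x)^2 + 1
  g(x) = e^(x) - 1   ⇒   g'(x) = e^(x)
  lim(x→0) f'(x)/g'(x) = lim(x→0) (tan(x)^2 + 1)/(e^(x))
  = 1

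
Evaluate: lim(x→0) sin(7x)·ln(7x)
This is a 0·∞ indeterminate form.

Rewrite 0·∞ as a quotient (0/0 or ∞/∞ form), then apply L'Hôpital's rule:
  lim(x→0) sin(7x)·ln(7x) = 0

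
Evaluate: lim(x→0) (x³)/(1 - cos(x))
This is a 0/0 indeterminate form.

Apply L'Hôpital's rule: differentiate numerator and denominator separately.
  f(x) = x^3   ⇒   f'(x) = 3·x^2
  g(x) = 1 - cos(x)   ⇒   g'(x) = sin(x)
  lim(x→0) f'(x)/g'(x) = lim(x→0) (3·x^2)/(sin(x))
  = 0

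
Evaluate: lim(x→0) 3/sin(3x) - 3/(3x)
This is an ∞-∞ indeterminate form.

Combine fractions or rationalize to convert ∞-∞ to 0/0 form:
  lim(x→0) 3/sin(3x) - 3/(3x) = 0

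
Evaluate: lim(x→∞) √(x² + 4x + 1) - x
This is an ∞-∞ indeterminate form.

Combine fractions or rationalize to convert ∞-∞ to 0/0 form:
  lim(x→∞) √(x² + 4x + 1) - x = 2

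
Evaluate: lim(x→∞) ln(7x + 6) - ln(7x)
This is an ∞-∞ indeterminate form.

Combine fractions or rationalize to convert ∞-∞ to 0/0 form:
  lim(x→∞) ln(7x + 6) - ln(7x) = 0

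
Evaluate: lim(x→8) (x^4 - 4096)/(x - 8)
This is a standard limit.

Factor or rationalize the expression:
  lim(x→8) (x^4 - 4096)/(x - 8) = 2048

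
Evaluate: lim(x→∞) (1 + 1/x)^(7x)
This is an exponential indeterminate form.

For exponential indeterminate forms, take the natural log:
  Let L = lim(x→∞) (1 + 1/x)^(7x)
  Then ln(L) = lim(x→∞) [exponent × ln(base)]
  Evaluate using L'Hôpital or standard limits, then exponentiate.
  L = e^(7)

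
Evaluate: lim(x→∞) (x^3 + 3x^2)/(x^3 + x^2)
This is an ∞/∞ indeterminate form.

Apply L'Hôpital's rule: differentiate numerator and denominator separately.
  f(x) = x^3 + 3·x^2   ⇒   f'(x) = 3·x^2 + 6·x
  g(x) = x^3 + x^2   ⇒   g'(x) = 3·x^2 + 2·x
  lim(x→∞) f'(x)/g'(x) = lim(x→∞) (3·x^2 + 6·x)/(3·x^2 + 2·x)
  = 1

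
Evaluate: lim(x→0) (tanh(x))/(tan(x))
This is a 0/0 indeterminate form.

Apply L'Hôpital's rule: differentiate numerator and denominator separately.
  f(x) = tanh(x)   ⇒   f'(x) = 1 - tanh(x)^2
  g(x) = tan(x)   ⇒   g'(x) = tan(x)^2 + 1
  lim(x→0) f'(x)/g'(x) = lim(x→0) (1 - tanh(x)^2)/(tan(x)^2 + 1)
  = 1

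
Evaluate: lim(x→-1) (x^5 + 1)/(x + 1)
This is a standard limit.

Factor or rationalize the expression:
  lim(x→-1) (x^5 + 1)/(x + 1) = 5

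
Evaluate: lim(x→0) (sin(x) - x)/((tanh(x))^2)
This is a 0/0 indeterminate form.

Apply L'Hôpital's rule: differentiate numerator and denominator separately.
  f(x) = -x + sin(x)   ⇒   f'(x) = cos(x) - 1
  g(x) = tanh(x)^2   ⇒   g'(x) = (2 - 2·tanh(x)^2)·tanh(x)
  lim(x→0) f'(x)/g'(x) = lim(x→0) (cos(x) - 1)/((2 - 2·tanh(x)^2)·tanh(x))
  = 0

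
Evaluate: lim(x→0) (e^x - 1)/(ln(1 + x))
This is a 0/0 indeterminate form.

Apply L'Hôpital's rule: differentiate numerator and denominator separately.
  f(x) = e^(x) - 1   ⇒   f'(x) = e^(x)
  g(x) = ln(x + 1)   ⇒   g'(x) = 1/(x + 1)
  lim(x→0) f'(x)/g'(x) = lim(x→0) (e^(x))/(1/(x + 1))
  = 1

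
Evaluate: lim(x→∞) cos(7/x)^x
This is an exponential indeterminate form.

For exponential indeterminate forms, take the natural log:
  Let L = lim(x→∞) cos(7/x)^x
  Then ln(L) = lim(x→∞) [exponent × ln(base)]
  Evaluate using L'Hôpital or standard limits, then exponentiate.
  L = 1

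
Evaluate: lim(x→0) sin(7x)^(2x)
This is an exponential indeterminate form.

For exponential indeterminate forms, take the natural log:
  Let L = lim(x→0) sin(7x)^(2x)
  Then ln(L) = lim(x→0) [exponent × ln(base)]
  Evaluate using L'Hôpital or standard limits, then exponentiate.
  L = 1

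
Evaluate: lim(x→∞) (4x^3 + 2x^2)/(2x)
This is an ∞/∞ indeterminate form.

Apply L'Hôpital's rule: differentiate numerator and denominator separately.
  f(x) = 4·x^3 + 2·x^2   ⇒   f'(x) = 12·x^2 + 4·x
  g(x) = 2·x   ⇒   g'(x) = 2
  lim(x→∞) f'(x)/g'(x) = lim(x→∞) (12·x^2 + 4·x)/(2)
  = ∞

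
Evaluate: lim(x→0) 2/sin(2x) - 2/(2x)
This is an ∞-∞ indeterminate form.

Combine fractions or rationalize to convert ∞-∞ to 0/0 form:
  lim(x→0) 2/sin(2x) - 2/(2x) = 0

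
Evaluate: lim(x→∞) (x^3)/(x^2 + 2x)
This is an ∞/∞ indeterminate form.

Apply L'Hôpital's rule: differentiate numerator and denominator separately.
  f(x) = x^3   ⇒   f'(x) = 3·x^2
  g(x) = x^2 + 2·x   ⇒   g'(x) = 2·x + 2
  lim(x→∞) f'(x)/g'(x) = lim(x→∞) (3·x^2)/(2·x + 2)
  = ∞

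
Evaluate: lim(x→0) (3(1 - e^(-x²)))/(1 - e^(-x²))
This is a 0/0 indeterminate form.

Apply L'Hôpital's rule: differentiate numerator and denominator separately.
  f(x) = 3 - 3·e^(-x^2)   ⇒   f'(x) = 6·x·e^(-x^2)
  g(x) = 1 - e^(-x^2)   ⇒   g'(x) = 2·x·e^(-x^2)
  lim(x→0) f'(x)/g'(x) = lim(x→0) (6·x·e^(-x^2))/(2·x·e^(-x^2))
  = 3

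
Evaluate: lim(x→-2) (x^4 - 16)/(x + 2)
This is a standard limit.

Factor or rationalize the expression:
  lim(x→-2) (x^4 - 16)/(x + 2) = -32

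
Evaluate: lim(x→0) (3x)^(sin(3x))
This is an exponential indeterminate form.

For exponential indeterminate forms, take the natural log:
  Let L = lim(x→0) (3x)^(sin(3x))
  Then ln(L) = lim(x→0) [exponent × ln(base)]
  Evaluate using L'Hôpital or standard limits, then exponentiate.
  L = 1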